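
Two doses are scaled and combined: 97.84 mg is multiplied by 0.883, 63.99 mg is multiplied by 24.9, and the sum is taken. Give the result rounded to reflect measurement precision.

1.68 × 10³ mg

97.84 × 0.883 = 86.39272 → 86.4 mg (3 s.f., last digit at the 10^-1 place).
63.99 × 24.9 = 1593.351 → 1.59 × 10³ mg (3 s.f., last digit at the 10^1 place).
Sum: 1679.74372 mg; keep the coarser place, 10^1.
Result: 1.68 × 10³ mg.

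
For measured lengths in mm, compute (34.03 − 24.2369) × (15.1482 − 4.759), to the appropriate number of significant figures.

102 mm²

34.03 − 24.2369 = 9.7931, limited to 2 d.p. → 3 s.f.; 15.1482 − 4.759 = 10.3892, limited to 3 d.p. → 5 s.f.
Carrying full precision, 9.7931 × 10.3892 = 101.74247452; keep min(3, 5) = 3 s.f.
Rounded to 3 significant figures: 102 mm².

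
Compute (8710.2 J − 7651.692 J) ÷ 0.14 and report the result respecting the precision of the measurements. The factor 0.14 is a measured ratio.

8710.2 J − 7651.692 J = 1058.508 J; the difference is limited to 1 decimal place (5 s.f.).
Carrying full precision, 1058.508 ÷ 0.14 = 7560.77142857… J; 0.14 has 2 s.f., so the result keeps min(5, 2) = 2 s.f.
Rounded to 2 significant figures: 7.6 × 10³ J.

7.6 × 10³ J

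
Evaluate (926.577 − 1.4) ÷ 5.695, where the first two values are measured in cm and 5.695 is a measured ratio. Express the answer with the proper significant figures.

1.625 × 10² cm

926.577 cm − 1.4 cm = 925.177 cm; the difference is limited to 1 decimal place (4 s.f.).
Carrying full precision, 925.177 ÷ 5.695 = 162.454258121… cm; 5.695 has 4 s.f., so the result keeps min(4, 4) = 4 s.f.
Rounded to 4 significant figures: 1.625 × 10² cm.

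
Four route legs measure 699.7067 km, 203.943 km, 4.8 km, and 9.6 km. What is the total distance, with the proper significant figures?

699.7067 km + 203.943 km + 4.8 km + 9.6 km = 918.0497 km.
Addition/subtraction keeps the fewest decimal places: 699.7067 → 4 decimal places, 203.943 → 3 decimal places, 4.8 → 1 decimal place, 9.6 → 1 decimal place; limit is 1.
Rounded to 1 decimal place: 918.0 km.

918.0 km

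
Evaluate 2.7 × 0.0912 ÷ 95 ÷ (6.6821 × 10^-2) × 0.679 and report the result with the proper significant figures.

2.6 × 10^-2

2.7 × 0.0912 ÷ 95 ÷ (6.6821 × 10^-2) × 0.679 = 0.0263385462654…
Multiplication/division keeps the fewest significant figures: 2.7 → 2 s.f., 0.0912 → 3 s.f., 95 → 2 s.f., 6.6821 × 10^-2 → 5 s.f., 0.679 → 3 s.f.; limit is 2.
Rounded to 2 significant figures: 2.6 × 10^-2.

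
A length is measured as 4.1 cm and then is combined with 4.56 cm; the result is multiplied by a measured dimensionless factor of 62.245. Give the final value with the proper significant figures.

5.4 × 10^2 cm

4.1 cm + 4.56 cm = 8.66 cm; the sum is limited to 1 decimal place (2 s.f.).
Carrying full precision, 8.66 × 62.245 = 539.0417 cm; 62.245 has 5 s.f., so the result keeps min(2, 5) = 2 s.f.
Rounded to 2 significant figures: 5.4 × 10^2 cm.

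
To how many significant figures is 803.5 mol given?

4

803.5: zeros between nonzero digits are significant.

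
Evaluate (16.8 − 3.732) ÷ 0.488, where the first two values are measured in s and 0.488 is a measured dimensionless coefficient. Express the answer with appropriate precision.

26.8 s

16.8 s − 3.732 s = 13.068 s; the difference is limited to 1 decimal place (3 s.f.).
Carrying full precision, 13.068 ÷ 0.488 = 26.7786885246… s; 0.488 has 3 s.f., so the result keeps min(3, 3) = 3 s.f.
Rounded to 3 significant figures: 26.8 s.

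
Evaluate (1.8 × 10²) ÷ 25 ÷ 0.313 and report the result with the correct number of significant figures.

(1.8 × 10²) ÷ 25 ÷ 0.313 = 23.0031948882…
Multiplication/division keeps the fewest significant figures: 1.8 × 10² → 2 s.f., 25 → 2 s.f., 0.313 → 3 s.f.; limit is 2.
Rounded to 2 significant figures: 23.

23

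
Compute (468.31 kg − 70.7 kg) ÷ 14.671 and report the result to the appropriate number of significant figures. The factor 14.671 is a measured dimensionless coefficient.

468.31 kg − 70.7 kg = 397.61 kg; the difference is limited to 1 decimal place (4 s.f.).
Carrying full precision, 397.61 ÷ 14.671 = 27.1017653875… kg; 14.671 has 5 s.f., so the result keeps min(4, 5) = 4 s.f.
Rounded to 4 significant figures: 27.10 kg.

27.10 kg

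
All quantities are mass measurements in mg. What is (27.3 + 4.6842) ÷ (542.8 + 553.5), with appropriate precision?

0.0292

27.3 + 4.6842 = 31.9842, limited to 1 d.p. → 3 s.f.; 542.8 + 553.5 = 1096.3, limited to 1 d.p. → 5 s.f.
Carrying full precision, 31.9842 ÷ 1096.3 = 0.0291746784639…; keep min(3, 5) = 3 s.f.
Rounded to 3 significant figures: 0.0292.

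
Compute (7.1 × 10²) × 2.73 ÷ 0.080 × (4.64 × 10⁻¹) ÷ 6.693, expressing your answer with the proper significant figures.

(7.1 × 10²) × 2.73 ÷ 0.080 × (4.64 × 10⁻¹) ÷ 6.693 = 1679.68623935…
Multiplication/division keeps the fewest significant figures: 7.1 × 10² → 2 s.f., 2.73 → 3 s.f., 0.080 → 2 s.f., 4.64 × 10⁻¹ → 3 s.f., 6.693 → 4 s.f.; limit is 2.
Rounded to 2 significant figures: 1.7 × 10³.

1.7 × 10³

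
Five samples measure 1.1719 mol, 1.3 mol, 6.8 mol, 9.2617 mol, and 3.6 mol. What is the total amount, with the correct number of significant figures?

1.1719 mol + 1.3 mol + 6.8 mol + 9.2617 mol + 3.6 mol = 22.1336 mol.
Addition/subtraction keeps the fewest decimal places: 1.1719 → 4 decimal places, 1.3 → 1 decimal place, 6.8 → 1 decimal place, 9.2617 → 4 decimal places, 3.6 → 1 decimal place; limit is 1.
Rounded to 1 decimal place: 22.1 mol.

22.1 mol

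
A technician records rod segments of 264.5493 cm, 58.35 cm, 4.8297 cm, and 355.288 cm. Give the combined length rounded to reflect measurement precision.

683.02 cm

264.5493 cm + 58.35 cm + 4.8297 cm + 355.288 cm = 683.0170 cm.
Addition/subtraction keeps the fewest decimal places: 264.5493 → 4 decimal places, 58.35 → 2 decimal places, 4.8297 → 4 decimal places, 355.288 → 3 decimal places; limit is 2.
Rounded to 2 decimal places: 683.02 cm.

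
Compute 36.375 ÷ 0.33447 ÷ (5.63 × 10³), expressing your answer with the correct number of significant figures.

36.375 ÷ 0.33447 ÷ (5.63 × 10³) = 0.0193169002405…
Multiplication/division keeps the fewest significant figures: 36.375 → 5 s.f., 0.33447 → 5 s.f., 5.63 × 10³ → 3 s.f.; limit is 3.
Rounded to 3 significant figures: 0.0193.

0.0193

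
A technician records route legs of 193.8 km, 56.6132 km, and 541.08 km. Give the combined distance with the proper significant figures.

791.5 km

193.8 km + 56.6132 km + 541.08 km = 791.4932 km.
Addition/subtraction keeps the fewest decimal places: 193.8 → 1 decimal place, 56.6132 → 4 decimal places, 541.08 → 2 decimal places; limit is 1.
Rounded to 1 decimal place: 791.5 km.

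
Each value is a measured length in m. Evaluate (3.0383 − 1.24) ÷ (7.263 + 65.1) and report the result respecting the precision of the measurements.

0.0249

3.0383 − 1.24 = 1.7983, limited to 2 d.p. → 3 s.f.; 7.263 + 65.1 = 72.363, limited to 1 d.p. → 3 s.f.
Carrying full precision, 1.7983 ÷ 72.363 = 0.0248510979368…; keep min(3, 3) = 3 s.f.
Rounded to 3 significant figures: 0.0249.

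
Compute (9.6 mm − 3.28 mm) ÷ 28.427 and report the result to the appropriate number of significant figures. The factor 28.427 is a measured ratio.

0.22 mm

9.6 mm − 3.28 mm = 6.32 mm; the difference is limited to 1 decimal place (2 s.f.).
Carrying full precision, 6.32 ÷ 28.427 = 0.222323847047… mm; 28.427 has 5 s.f., so the result keeps min(2, 5) = 2 s.f.
Rounded to 2 significant figures: 0.22 mm.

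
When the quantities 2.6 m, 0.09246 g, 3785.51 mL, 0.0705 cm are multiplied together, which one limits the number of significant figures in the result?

2.6 m

2.6 m → 2 s.f.; 0.09246 g → 4 s.f.; 3785.51 mL → 6 s.f.; 0.0705 cm → 3 s.f.
The fewest is 2 significant figures, from 2.6 m.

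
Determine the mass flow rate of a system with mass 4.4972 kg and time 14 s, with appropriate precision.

0.32 kg/s

mass flow rate = 4.4972 kg ÷ 14 s = 0.321228571429… kg/s.
4.4972 has 5 significant figures; 14 has 2.
Division/multiplication keeps the fewest: 2 significant figures.
Rounded: 0.32 kg/s.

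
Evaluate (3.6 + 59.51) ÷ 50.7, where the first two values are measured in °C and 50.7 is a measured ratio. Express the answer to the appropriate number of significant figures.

3.6 °C + 59.51 °C = 63.11 °C; the sum is limited to 1 decimal place (3 s.f.).
Carrying full precision, 63.11 ÷ 50.7 = 1.24477317554… °C; 50.7 has 3 s.f., so the result keeps min(3, 3) = 3 s.f.
Rounded to 3 significant figures: 1.24 °C.

1.24 °C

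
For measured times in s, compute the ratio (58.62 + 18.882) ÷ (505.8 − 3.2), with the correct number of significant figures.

58.62 + 18.882 = 77.502, limited to 2 d.p. → 4 s.f.; 505.8 − 3.2 = 502.6, limited to 1 d.p. → 4 s.f.
Carrying full precision, 77.502 ÷ 502.6 = 0.154202148826…; keep min(4, 4) = 4 s.f.
Rounded to 4 significant figures: 0.1542.

0.1542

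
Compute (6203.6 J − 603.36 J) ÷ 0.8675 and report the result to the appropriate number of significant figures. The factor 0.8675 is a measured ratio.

6456 J

6203.6 J − 603.36 J = 5600.24 J; the difference is limited to 1 decimal place (5 s.f.).
Carrying full precision, 5600.24 ÷ 0.8675 = 6455.60806916… J; 0.8675 has 4 s.f., so the result keeps min(5, 4) = 4 s.f.
Rounded to 4 significant figures: 6456 J.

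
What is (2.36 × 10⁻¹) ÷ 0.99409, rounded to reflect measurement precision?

(2.36 × 10⁻¹) ÷ 0.99409 = 0.237403052038…
Multiplication/division keeps the fewest significant figures: 2.36 × 10⁻¹ → 3 s.f., 0.99409 → 5 s.f.; limit is 3.
Rounded to 3 significant figures: 2.37 × 10⁻¹.

2.37 × 10⁻¹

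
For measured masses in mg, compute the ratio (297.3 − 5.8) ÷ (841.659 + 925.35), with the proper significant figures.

297.3 − 5.8 = 291.5, limited to 1 d.p. → 4 s.f.; 841.659 + 925.35 = 1767.009, limited to 2 d.p. → 6 s.f.
Carrying full precision, 291.5 ÷ 1767.009 = 0.164968033553…; keep min(4, 6) = 4 s.f.
Rounded to 4 significant figures: 0.1650.

0.1650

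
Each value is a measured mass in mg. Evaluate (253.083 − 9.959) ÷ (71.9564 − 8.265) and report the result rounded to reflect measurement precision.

3.8172

253.083 − 9.959 = 243.124, limited to 3 d.p. → 6 s.f.; 71.9564 − 8.265 = 63.6914, limited to 3 d.p. → 5 s.f.
Carrying full precision, 243.124 ÷ 63.6914 = 3.81721865118…; keep min(6, 5) = 5 s.f.
Rounded to 5 significant figures: 3.8172.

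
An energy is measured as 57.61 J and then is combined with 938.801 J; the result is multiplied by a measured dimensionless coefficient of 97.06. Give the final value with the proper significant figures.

9.671 × 10⁴ J

57.61 J + 938.801 J = 996.411 J; the sum is limited to 2 decimal places (5 s.f.).
Carrying full precision, 996.411 × 97.06 = 96711.65166 J; 97.06 has 4 s.f., so the result keeps min(5, 4) = 4 s.f.
Rounded to 4 significant figures: 9.671 × 10⁴ J.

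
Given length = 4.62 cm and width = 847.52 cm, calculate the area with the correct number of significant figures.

area = 4.62 cm × 847.52 cm = 3915.5424 cm².
4.62 has 3 significant figures; 847.52 has 5.
Division/multiplication keeps the fewest: 3 significant figures.
Rounded: 3.92 × 10^3 cm².

3.92 × 10^3 cm²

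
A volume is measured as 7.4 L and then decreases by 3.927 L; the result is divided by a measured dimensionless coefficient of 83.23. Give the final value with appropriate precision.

4.2 × 10^-2 L

7.4 L − 3.927 L = 3.473 L; the difference is limited to 1 decimal place (2 s.f.).
Carrying full precision, 3.473 ÷ 83.23 = 0.0417277424006… L; 83.23 has 4 s.f., so the result keeps min(2, 4) = 2 s.f.
Rounded to 2 significant figures: 4.2 × 10^-2 L.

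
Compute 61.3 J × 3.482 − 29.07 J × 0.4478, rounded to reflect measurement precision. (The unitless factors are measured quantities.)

61.3 × 3.482 = 213.4466 → 213 J (3 s.f., last digit at the 10^0 place).
29.07 × 0.4478 = 13.017546 → 13.02 J (4 s.f., last digit at the 10^-2 place).
Difference: 200.429054 J; keep the coarser place, 10^0.
Result: 2.00 × 10² J.

2.00 × 10² J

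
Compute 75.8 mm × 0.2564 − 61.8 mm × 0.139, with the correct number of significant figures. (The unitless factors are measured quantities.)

10.8 mm

75.8 × 0.2564 = 19.43512 → 19.4 mm (3 s.f., last digit at the 10^-1 place).
61.8 × 0.139 = 8.5902 → 8.59 mm (3 s.f., last digit at the 10^-2 place).
Difference: 10.84492 mm; keep the coarser place, 10^-1.
Result: 10.8 mm.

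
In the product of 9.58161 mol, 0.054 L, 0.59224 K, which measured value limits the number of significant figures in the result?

9.58161 mol → 6 s.f.; 0.054 L → 2 s.f.; 0.59224 K → 5 s.f.
The fewest is 2 significant figures, from 0.054 L.

0.054 L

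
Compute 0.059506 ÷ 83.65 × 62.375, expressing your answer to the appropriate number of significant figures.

0.04437

0.059506 ÷ 83.65 × 62.375 = 0.0443716288105…
Multiplication/division keeps the fewest significant figures: 0.059506 → 5 s.f., 83.65 → 4 s.f., 62.375 → 5 s.f.; limit is 4.
Rounded to 4 significant figures: 0.04437.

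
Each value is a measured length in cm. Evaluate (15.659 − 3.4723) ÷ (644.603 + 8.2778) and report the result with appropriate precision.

0.018666

15.659 − 3.4723 = 12.1867, limited to 3 d.p. → 5 s.f.; 644.603 + 8.2778 = 652.8808, limited to 3 d.p. → 6 s.f.
Carrying full precision, 12.1867 ÷ 652.8808 = 0.0186660413356…; keep min(5, 6) = 5 s.f.
Rounded to 5 significant figures: 0.018666.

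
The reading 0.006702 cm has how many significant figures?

4

0.006702: leading zeros are not significant; zeros between nonzero digits are significant.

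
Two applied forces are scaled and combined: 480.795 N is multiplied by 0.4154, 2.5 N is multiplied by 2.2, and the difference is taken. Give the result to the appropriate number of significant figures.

480.795 × 0.4154 = 199.722243 → 199.7 N (4 s.f., last digit at the 10^-1 place).
2.5 × 2.2 = 5.5 → 5.5 N (2 s.f., last digit at the 10^-1 place).
Difference: 194.222243 N; keep the coarser place, 10^-1.
Result: 1.942 × 10^2 N.

1.942 × 10^2 N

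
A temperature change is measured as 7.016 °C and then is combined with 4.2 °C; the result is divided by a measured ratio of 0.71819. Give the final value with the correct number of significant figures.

7.016 °C + 4.2 °C = 11.216 °C; the sum is limited to 1 decimal place (3 s.f.).
Carrying full precision, 11.216 ÷ 0.71819 = 15.6170372743… °C; 0.71819 has 5 s.f., so the result keeps min(3, 5) = 3 s.f.
Rounded to 3 significant figures: 15.6 °C.

15.6 °C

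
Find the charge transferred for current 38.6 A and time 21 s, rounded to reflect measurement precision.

8.1 × 10^2 C

charge transferred = 38.6 A × 21 s = 810.6 C.
38.6 has 3 significant figures; 21 has 2.
Division/multiplication keeps the fewest: 2 significant figures.
Rounded: 8.1 × 10^2 C.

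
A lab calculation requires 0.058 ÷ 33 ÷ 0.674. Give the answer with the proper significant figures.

0.058 ÷ 33 ÷ 0.674 = 0.00260767916554…
Multiplication/division keeps the fewest significant figures: 0.058 → 2 s.f., 33 → 2 s.f., 0.674 → 3 s.f.; limit is 2.
Rounded to 2 significant figures: 0.0026.

0.0026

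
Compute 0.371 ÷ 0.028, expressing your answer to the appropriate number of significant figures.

0.371 ÷ 0.028 = 13.25
Multiplication/division keeps the fewest significant figures: 0.371 → 3 s.f., 0.028 → 2 s.f.; limit is 2.
Rounded to 2 significant figures: 13.

13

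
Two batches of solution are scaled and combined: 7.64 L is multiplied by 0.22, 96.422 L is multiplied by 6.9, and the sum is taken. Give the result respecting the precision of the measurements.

7.64 × 0.22 = 1.6808 → 1.7 L (2 s.f., last digit at the 10^-1 place).
96.422 × 6.9 = 665.3118 → 6.7 × 10^2 L (2 s.f., last digit at the 10^1 place).
Sum: 666.9926 L; keep the coarser place, 10^1.
Result: 6.7 × 10^2 L.

6.7 × 10^2 L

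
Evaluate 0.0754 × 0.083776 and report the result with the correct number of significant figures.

0.0754 × 0.083776 = 0.0063167104
Multiplication/division keeps the fewest significant figures: 0.0754 → 3 s.f., 0.083776 → 5 s.f.; limit is 3.
Rounded to 3 significant figures: 0.00632.

0.00632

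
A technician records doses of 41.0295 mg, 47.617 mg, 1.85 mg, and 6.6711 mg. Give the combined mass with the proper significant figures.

41.0295 mg + 47.617 mg + 1.85 mg + 6.6711 mg = 97.1676 mg.
Addition/subtraction keeps the fewest decimal places: 41.0295 → 4 decimal places, 47.617 → 3 decimal places, 1.85 → 2 decimal places, 6.6711 → 4 decimal places; limit is 2.
Rounded to 2 decimal places: 97.17 mg.

97.17 mg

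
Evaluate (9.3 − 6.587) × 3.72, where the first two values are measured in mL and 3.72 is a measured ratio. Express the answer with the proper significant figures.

9.3 mL − 6.587 mL = 2.713 mL; the difference is limited to 1 decimal place (2 s.f.).
Carrying full precision, 2.713 × 3.72 = 10.09236 mL; 3.72 has 3 s.f., so the result keeps min(2, 3) = 2 s.f.
Rounded to 2 significant figures: 1.0 × 10¹ mL.

1.0 × 10¹ mL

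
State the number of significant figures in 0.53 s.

2

0.53: leading zeros are not significant.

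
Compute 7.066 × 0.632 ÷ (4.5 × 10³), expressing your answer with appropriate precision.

7.066 × 0.632 ÷ (4.5 × 10³) = 0.000992380444444…
Multiplication/division keeps the fewest significant figures: 7.066 → 4 s.f., 0.632 → 3 s.f., 4.5 × 10³ → 2 s.f.; limit is 2.
Rounded to 2 significant figures: 9.9 × 10⁻⁴.

9.9 × 10⁻⁴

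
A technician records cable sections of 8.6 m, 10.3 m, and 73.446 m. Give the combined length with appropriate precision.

92.3 m

8.6 m + 10.3 m + 73.446 m = 92.346 m.
Addition/subtraction keeps the fewest decimal places: 8.6 → 1 decimal place, 10.3 → 1 decimal place, 73.446 → 3 decimal places; limit is 1.
Rounded to 1 decimal place: 92.3 m.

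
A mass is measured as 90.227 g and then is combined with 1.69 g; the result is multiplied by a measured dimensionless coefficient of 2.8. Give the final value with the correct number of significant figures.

90.227 g + 1.69 g = 91.917 g; the sum is limited to 2 decimal places (4 s.f.).
Carrying full precision, 91.917 × 2.8 = 257.3676 g; 2.8 has 2 s.f., so the result keeps min(4, 2) = 2 s.f.
Rounded to 2 significant figures: 2.6 × 10² g.

2.6 × 10² g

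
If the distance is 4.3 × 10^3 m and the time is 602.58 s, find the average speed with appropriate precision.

average speed = 4.3 × 10^3 m ÷ 602.58 s = 7.13598194431… m/s.
4.3 × 10^3 has 2 significant figures; 602.58 has 5.
Division/multiplication keeps the fewest: 2 significant figures.
Rounded: 7.1 m/s.

7.1 m/s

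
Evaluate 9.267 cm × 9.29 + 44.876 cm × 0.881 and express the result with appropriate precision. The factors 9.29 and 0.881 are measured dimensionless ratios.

125.6 cm

9.267 × 9.29 = 86.09043 → 86.1 cm (3 s.f., last digit at the 10^-1 place).
44.876 × 0.881 = 39.535756 → 39.5 cm (3 s.f., last digit at the 10^-1 place).
Sum: 125.626186 cm; keep the coarser place, 10^-1.
Result: 125.6 cm.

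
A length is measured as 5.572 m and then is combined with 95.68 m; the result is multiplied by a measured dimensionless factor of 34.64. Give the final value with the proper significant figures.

5.572 m + 95.68 m = 101.252 m; the sum is limited to 2 decimal places (5 s.f.).
Carrying full precision, 101.252 × 34.64 = 3507.36928 m; 34.64 has 4 s.f., so the result keeps min(5, 4) = 4 s.f.
Rounded to 4 significant figures: 3507 m.

3507 m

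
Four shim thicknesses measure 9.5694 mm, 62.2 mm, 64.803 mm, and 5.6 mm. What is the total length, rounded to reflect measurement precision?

142.2 mm

9.5694 mm + 62.2 mm + 64.803 mm + 5.6 mm = 142.1724 mm.
Addition/subtraction keeps the fewest decimal places: 9.5694 → 4 decimal places, 62.2 → 1 decimal place, 64.803 → 3 decimal places, 5.6 → 1 decimal place; limit is 1.
Rounded to 1 decimal place: 142.2 mm.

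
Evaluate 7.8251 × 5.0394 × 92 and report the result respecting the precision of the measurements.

3.6 × 10^3

7.8251 × 5.0394 × 92 = 3627.91042248
Multiplication/division keeps the fewest significant figures: 7.8251 → 5 s.f., 5.0394 → 5 s.f., 92 → 2 s.f.; limit is 2.
Rounded to 2 significant figures: 3.6 × 10^3.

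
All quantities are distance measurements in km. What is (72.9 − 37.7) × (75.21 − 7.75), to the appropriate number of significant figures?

2.37 × 10^3 km²

72.9 − 37.7 = 35.2, limited to 1 d.p. → 3 s.f.; 75.21 − 7.75 = 67.46, limited to 2 d.p. → 4 s.f.
Carrying full precision, 35.2 × 67.46 = 2374.592; keep min(3, 4) = 3 s.f.
Rounded to 3 significant figures: 2.37 × 10^3 km².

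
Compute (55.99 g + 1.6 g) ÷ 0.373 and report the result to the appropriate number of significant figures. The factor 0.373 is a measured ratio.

55.99 g + 1.6 g = 57.59 g; the sum is limited to 1 decimal place (3 s.f.).
Carrying full precision, 57.59 ÷ 0.373 = 154.396782842… g; 0.373 has 3 s.f., so the result keeps min(3, 3) = 3 s.f.
Rounded to 3 significant figures: 1.54 × 10^2 g.

1.54 × 10^2 g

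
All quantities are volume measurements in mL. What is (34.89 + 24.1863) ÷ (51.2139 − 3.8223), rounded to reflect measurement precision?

1.247

34.89 + 24.1863 = 59.0763, limited to 2 d.p. → 4 s.f.; 51.2139 − 3.8223 = 47.3916, limited to 4 d.p. → 6 s.f.
Carrying full precision, 59.0763 ÷ 47.3916 = 1.24655635176…; keep min(4, 6) = 4 s.f.
Rounded to 4 significant figures: 1.247.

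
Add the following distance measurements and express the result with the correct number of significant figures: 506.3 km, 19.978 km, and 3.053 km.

506.3 km + 19.978 km + 3.053 km = 529.331 km.
Addition/subtraction keeps the fewest decimal places: 506.3 → 1 decimal place, 19.978 → 3 decimal places, 3.053 → 3 decimal places; limit is 1.
Rounded to 1 decimal place: 529.3 km.

529.3 km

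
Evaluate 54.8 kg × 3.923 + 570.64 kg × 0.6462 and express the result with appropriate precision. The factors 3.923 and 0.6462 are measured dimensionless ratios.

54.8 × 3.923 = 214.9804 → 2.15 × 10^2 kg (3 s.f., last digit at the 10^0 place).
570.64 × 0.6462 = 368.747568 → 368.7 kg (4 s.f., last digit at the 10^-1 place).
Sum: 583.727968 kg; keep the coarser place, 10^0.
Result: 584 kg.

584 kg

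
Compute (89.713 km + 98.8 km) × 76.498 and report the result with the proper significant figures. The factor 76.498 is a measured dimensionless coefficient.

89.713 km + 98.8 km = 188.513 km; the sum is limited to 1 decimal place (4 s.f.).
Carrying full precision, 188.513 × 76.498 = 14420.867474 km; 76.498 has 5 s.f., so the result keeps min(4, 5) = 4 s.f.
Rounded to 4 significant figures: 1.442 × 10^4 km.

1.442 × 10^4 km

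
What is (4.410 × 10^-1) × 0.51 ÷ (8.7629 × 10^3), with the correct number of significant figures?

(4.410 × 10^-1) × 0.51 ÷ (8.7629 × 10^3) = 0.0000256661607459…
Multiplication/division keeps the fewest significant figures: 4.410 × 10^-1 → 4 s.f., 0.51 → 2 s.f., 8.7629 × 10^3 → 5 s.f.; limit is 2.
Rounded to 2 significant figures: 2.6 × 10^-5.

2.6 × 10^-5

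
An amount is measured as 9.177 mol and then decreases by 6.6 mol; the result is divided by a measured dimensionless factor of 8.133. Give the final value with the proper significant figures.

0.32 mol

9.177 mol − 6.6 mol = 2.577 mol; the difference is limited to 1 decimal place (2 s.f.).
Carrying full precision, 2.577 ÷ 8.133 = 0.316857248248… mol; 8.133 has 4 s.f., so the result keeps min(2, 4) = 2 s.f.
Rounded to 2 significant figures: 0.32 mol.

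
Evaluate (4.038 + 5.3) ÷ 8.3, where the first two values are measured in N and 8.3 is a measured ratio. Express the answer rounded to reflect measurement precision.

4.038 N + 5.3 N = 9.338 N; the sum is limited to 1 decimal place (2 s.f.).
Carrying full precision, 9.338 ÷ 8.3 = 1.12506024096… N; 8.3 has 2 s.f., so the result keeps min(2, 2) = 2 s.f.
Rounded to 2 significant figures: 1.1 N.

1.1 N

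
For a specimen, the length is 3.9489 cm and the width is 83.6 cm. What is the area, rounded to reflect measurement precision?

3.30 × 10^2 cm²

area = 3.9489 cm × 83.6 cm = 330.12804 cm².
3.9489 has 5 significant figures; 83.6 has 3.
Division/multiplication keeps the fewest: 3 significant figures.
Rounded: 3.30 × 10^2 cm².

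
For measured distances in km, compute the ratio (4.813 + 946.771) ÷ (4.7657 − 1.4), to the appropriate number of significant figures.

4.813 + 946.771 = 951.584, limited to 3 d.p. → 6 s.f.; 4.7657 − 1.4 = 3.3657, limited to 1 d.p. → 2 s.f.
Carrying full precision, 951.584 ÷ 3.3657 = 282.729892741…; keep min(6, 2) = 2 s.f.
Rounded to 2 significant figures: 2.8 × 10².

2.8 × 10²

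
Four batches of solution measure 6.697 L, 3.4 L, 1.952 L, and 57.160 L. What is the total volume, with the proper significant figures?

6.697 L + 3.4 L + 1.952 L + 57.160 L = 69.209 L.
Addition/subtraction keeps the fewest decimal places: 6.697 → 3 decimal places, 3.4 → 1 decimal place, 1.952 → 3 decimal places, 57.160 → 3 decimal places; limit is 1.
Rounded to 1 decimal place: 69.2 L.

69.2 L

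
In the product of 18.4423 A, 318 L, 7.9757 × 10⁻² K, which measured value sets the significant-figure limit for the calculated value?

318 L

18.4423 A → 6 s.f.; 318 L → 3 s.f.; 7.9757 × 10⁻² K → 5 s.f.
The fewest is 3 significant figures, from 318 L.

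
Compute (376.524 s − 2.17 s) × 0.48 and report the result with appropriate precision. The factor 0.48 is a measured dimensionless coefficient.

1.8 × 10^2 s

376.524 s − 2.17 s = 374.354 s; the difference is limited to 2 decimal places (5 s.f.).
Carrying full precision, 374.354 × 0.48 = 179.68992 s; 0.48 has 2 s.f., so the result keeps min(5, 2) = 2 s.f.
Rounded to 2 significant figures: 1.8 × 10^2 s.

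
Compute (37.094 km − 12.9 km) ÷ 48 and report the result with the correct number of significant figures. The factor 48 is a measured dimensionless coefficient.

37.094 km − 12.9 km = 24.194 km; the difference is limited to 1 decimal place (3 s.f.).
Carrying full precision, 24.194 ÷ 48 = 0.504041666667… km; 48 has 2 s.f., so the result keeps min(3, 2) = 2 s.f.
Rounded to 2 significant figures: 0.50 km.

0.50 km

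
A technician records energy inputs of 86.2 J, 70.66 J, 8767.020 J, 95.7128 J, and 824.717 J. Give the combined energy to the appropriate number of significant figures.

86.2 J + 70.66 J + 8767.020 J + 95.7128 J + 824.717 J = 9844.3098 J.
Addition/subtraction keeps the fewest decimal places: 86.2 → 1 decimal place, 70.66 → 2 decimal places, 8767.020 → 3 decimal places, 95.7128 → 4 decimal places, 824.717 → 3 decimal places; limit is 1.
Rounded to 1 decimal place: 9844.3 J.

9844.3 J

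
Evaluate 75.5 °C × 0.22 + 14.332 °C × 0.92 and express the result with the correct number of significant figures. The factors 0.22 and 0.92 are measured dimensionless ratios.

75.5 × 0.22 = 16.61 → 17 °C (2 s.f., last digit at the 10^0 place).
14.332 × 0.92 = 13.18544 → 13 °C (2 s.f., last digit at the 10^0 place).
Sum: 29.79544 °C; keep the coarser place, 10^0.
Result: 30. °C.

30. °C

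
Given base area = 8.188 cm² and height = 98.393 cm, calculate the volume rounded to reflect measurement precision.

805.6 cm³

volume = 8.188 cm² × 98.393 cm = 805.641884 cm³.
8.188 has 4 significant figures; 98.393 has 5.
Division/multiplication keeps the fewest: 4 significant figures.
Rounded: 805.6 cm³.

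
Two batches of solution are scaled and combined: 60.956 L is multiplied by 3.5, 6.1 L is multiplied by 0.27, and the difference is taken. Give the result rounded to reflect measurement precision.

2.1 × 10² L

60.956 × 3.5 = 213.346 → 2.1 × 10² L (2 s.f., last digit at the 10^1 place).
6.1 × 0.27 = 1.647 → 1.6 L (2 s.f., last digit at the 10^-1 place).
Difference: 211.699 L; keep the coarser place, 10^1.
Result: 2.1 × 10² L.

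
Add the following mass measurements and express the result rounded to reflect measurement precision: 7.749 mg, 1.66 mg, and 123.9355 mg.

133.34 mg

7.749 mg + 1.66 mg + 123.9355 mg = 133.3445 mg.
Addition/subtraction keeps the fewest decimal places: 7.749 → 3 decimal places, 1.66 → 2 decimal places, 123.9355 → 4 decimal places; limit is 2.
Rounded to 2 decimal places: 133.34 mg.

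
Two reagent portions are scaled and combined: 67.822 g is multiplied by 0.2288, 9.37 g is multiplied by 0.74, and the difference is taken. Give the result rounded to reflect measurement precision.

67.822 × 0.2288 = 15.5176736 → 15.52 g (4 s.f., last digit at the 10^-2 place).
9.37 × 0.74 = 6.9338 → 6.9 g (2 s.f., last digit at the 10^-1 place).
Difference: 8.5838736 g; keep the coarser place, 10^-1.
Result: 8.6 g.

8.6 g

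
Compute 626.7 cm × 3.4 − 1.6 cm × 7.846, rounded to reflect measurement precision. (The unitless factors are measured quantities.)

2.1 × 10^3 cm

626.7 × 3.4 = 2130.78 → 2.1 × 10^3 cm (2 s.f., last digit at the 10^2 place).
1.6 × 7.846 = 12.5536 → 13 cm (2 s.f., last digit at the 10^0 place).
Difference: 2118.2264 cm; keep the coarser place, 10^2.
Result: 2.1 × 10^3 cm.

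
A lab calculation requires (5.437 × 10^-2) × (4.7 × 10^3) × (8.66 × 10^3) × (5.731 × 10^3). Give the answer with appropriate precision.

1.3 × 10^10

(5.437 × 10^-2) × (4.7 × 10^3) × (8.66 × 10^3) × (5.731 × 10^3) = 1.26825181179 × 10^10…
Multiplication/division keeps the fewest significant figures: 5.437 × 10^-2 → 4 s.f., 4.7 × 10^3 → 2 s.f., 8.66 × 10^3 → 3 s.f., 5.731 × 10^3 → 4 s.f.; limit is 2.
Rounded to 2 significant figures: 1.3 × 10^10.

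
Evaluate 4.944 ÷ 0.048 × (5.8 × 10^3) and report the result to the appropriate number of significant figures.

4.944 ÷ 0.048 × (5.8 × 10^3) = 597400
Multiplication/division keeps the fewest significant figures: 4.944 → 4 s.f., 0.048 → 2 s.f., 5.8 × 10^3 → 2 s.f.; limit is 2.
Rounded to 2 significant figures: 6.0 × 10^5.

6.0 × 10^5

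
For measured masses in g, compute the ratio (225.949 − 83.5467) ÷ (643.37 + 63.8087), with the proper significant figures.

225.949 − 83.5467 = 142.4023, limited to 3 d.p. → 6 s.f.; 643.37 + 63.8087 = 707.1787, limited to 2 d.p. → 5 s.f.
Carrying full precision, 142.4023 ÷ 707.1787 = 0.201366783247…; keep min(6, 5) = 5 s.f.
Rounded to 5 significant figures: 0.20137.

0.20137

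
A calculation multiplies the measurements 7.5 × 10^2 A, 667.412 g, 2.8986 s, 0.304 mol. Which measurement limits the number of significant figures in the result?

7.5 × 10^2 A → 2 s.f.; 667.412 g → 6 s.f.; 2.8986 s → 5 s.f.; 0.304 mol → 3 s.f.
The fewest is 2 significant figures, from 7.5 × 10^2 A.

7.5 × 10^2 A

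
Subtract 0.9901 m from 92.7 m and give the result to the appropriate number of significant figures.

92.7 m − 0.9901 m = 91.7099 m.
Addition/subtraction keeps the fewest decimal places: 92.7 → 1 decimal place, 0.9901 → 4 decimal places; limit is 1.
Rounded to 1 decimal place: 91.7 m.

91.7 m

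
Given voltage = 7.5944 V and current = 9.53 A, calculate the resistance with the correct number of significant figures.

resistance = 7.5944 V ÷ 9.53 A = 0.796894018888… Ω.
7.5944 has 5 significant figures; 9.53 has 3.
Division/multiplication keeps the fewest: 3 significant figures.
Rounded: 0.797 Ω.

0.797 Ω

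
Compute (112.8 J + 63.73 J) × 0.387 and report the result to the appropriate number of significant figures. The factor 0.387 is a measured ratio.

112.8 J + 63.73 J = 176.53 J; the sum is limited to 1 decimal place (4 s.f.).
Carrying full precision, 176.53 × 0.387 = 68.31711 J; 0.387 has 3 s.f., so the result keeps min(4, 3) = 3 s.f.
Rounded to 3 significant figures: 68.3 J.

68.3 J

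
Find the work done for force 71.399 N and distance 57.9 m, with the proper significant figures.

4.13 × 10^3 J

work done = 71.399 N × 57.9 m = 4134.0021 J.
71.399 has 5 significant figures; 57.9 has 3.
Division/multiplication keeps the fewest: 3 significant figures.
Rounded: 4.13 × 10^3 J.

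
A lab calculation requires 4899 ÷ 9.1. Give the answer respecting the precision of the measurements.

4899 ÷ 9.1 = 538.351648352…
Multiplication/division keeps the fewest significant figures: 4899 → 4 s.f., 9.1 → 2 s.f.; limit is 2.
Rounded to 2 significant figures: 5.4 × 10^2.

5.4 × 10^2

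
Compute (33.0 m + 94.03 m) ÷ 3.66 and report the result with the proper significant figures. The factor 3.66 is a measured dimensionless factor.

34.7 m

33.0 m + 94.03 m = 127.03 m; the sum is limited to 1 decimal place (4 s.f.).
Carrying full precision, 127.03 ÷ 3.66 = 34.7076502732… m; 3.66 has 3 s.f., so the result keeps min(4, 3) = 3 s.f.
Rounded to 3 significant figures: 34.7 m.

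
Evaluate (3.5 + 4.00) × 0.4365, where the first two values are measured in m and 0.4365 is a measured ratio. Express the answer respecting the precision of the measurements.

3.3 m

3.5 m + 4.00 m = 7.50 m; the sum is limited to 1 decimal place (2 s.f.).
Carrying full precision, 7.50 × 0.4365 = 3.27375 m; 0.4365 has 4 s.f., so the result keeps min(2, 4) = 2 s.f.
Rounded to 2 significant figures: 3.3 m.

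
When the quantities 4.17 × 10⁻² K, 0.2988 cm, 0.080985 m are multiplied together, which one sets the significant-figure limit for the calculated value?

4.17 × 10⁻² K

4.17 × 10⁻² K → 3 s.f.; 0.2988 cm → 4 s.f.; 0.080985 m → 5 s.f.
The fewest is 3 significant figures, from 4.17 × 10⁻² K.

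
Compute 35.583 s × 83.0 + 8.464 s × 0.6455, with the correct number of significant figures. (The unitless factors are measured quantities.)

35.583 × 83.0 = 2953.389 → 2.95 × 10³ s (3 s.f., last digit at the 10^1 place).
8.464 × 0.6455 = 5.463512 → 5.464 s (4 s.f., last digit at the 10^-3 place).
Sum: 2958.852512 s; keep the coarser place, 10^1.
Result: 2.96 × 10³ s.

2.96 × 10³ s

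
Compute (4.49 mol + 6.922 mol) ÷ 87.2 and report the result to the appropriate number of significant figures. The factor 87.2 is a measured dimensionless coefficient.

4.49 mol + 6.922 mol = 11.412 mol; the sum is limited to 2 decimal places (4 s.f.).
Carrying full precision, 11.412 ÷ 87.2 = 0.130871559633… mol; 87.2 has 3 s.f., so the result keeps min(4, 3) = 3 s.f.
Rounded to 3 significant figures: 0.131 mol.

0.131 mol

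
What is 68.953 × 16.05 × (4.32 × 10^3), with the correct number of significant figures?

4.78 × 10^6

68.953 × 16.05 × (4.32 × 10^3) = 4780925.208
Multiplication/division keeps the fewest significant figures: 68.953 → 5 s.f., 16.05 → 4 s.f., 4.32 × 10^3 → 3 s.f.; limit is 3.
Rounded to 3 significant figures: 4.78 × 10^6.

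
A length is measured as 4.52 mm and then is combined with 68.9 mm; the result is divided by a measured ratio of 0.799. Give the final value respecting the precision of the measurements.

91.9 mm

4.52 mm + 68.9 mm = 73.42 mm; the sum is limited to 1 decimal place (3 s.f.).
Carrying full precision, 73.42 ÷ 0.799 = 91.8898623279… mm; 0.799 has 3 s.f., so the result keeps min(3, 3) = 3 s.f.
Rounded to 3 significant figures: 91.9 mm.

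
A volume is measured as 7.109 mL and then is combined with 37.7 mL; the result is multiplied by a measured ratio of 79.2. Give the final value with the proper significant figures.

7.109 mL + 37.7 mL = 44.809 mL; the sum is limited to 1 decimal place (3 s.f.).
Carrying full precision, 44.809 × 79.2 = 3548.8728 mL; 79.2 has 3 s.f., so the result keeps min(3, 3) = 3 s.f.
Rounded to 3 significant figures: 3.55 × 10³ mL.

3.55 × 10³ mL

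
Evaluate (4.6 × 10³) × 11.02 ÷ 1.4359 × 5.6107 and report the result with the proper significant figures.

2.0 × 10⁵

(4.6 × 10³) × 11.02 ÷ 1.4359 × 5.6107 = 198076.192214…
Multiplication/division keeps the fewest significant figures: 4.6 × 10³ → 2 s.f., 11.02 → 4 s.f., 1.4359 → 5 s.f., 5.6107 → 5 s.f.; limit is 2.
Rounded to 2 significant figures: 2.0 × 10⁵.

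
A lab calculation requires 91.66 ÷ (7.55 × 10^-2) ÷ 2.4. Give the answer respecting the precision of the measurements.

91.66 ÷ (7.55 × 10^-2) ÷ 2.4 = 505.849889625…
Multiplication/division keeps the fewest significant figures: 91.66 → 4 s.f., 7.55 × 10^-2 → 3 s.f., 2.4 → 2 s.f.; limit is 2.
Rounded to 2 significant figures: 5.1 × 10^2.

5.1 × 10^2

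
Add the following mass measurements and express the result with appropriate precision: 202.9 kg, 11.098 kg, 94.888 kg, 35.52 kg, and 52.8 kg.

202.9 kg + 11.098 kg + 94.888 kg + 35.52 kg + 52.8 kg = 397.206 kg.
Addition/subtraction keeps the fewest decimal places: 202.9 → 1 decimal place, 11.098 → 3 decimal places, 94.888 → 3 decimal places, 35.52 → 2 decimal places, 52.8 → 1 decimal place; limit is 1.
Rounded to 1 decimal place: 397.2 kg.

397.2 kg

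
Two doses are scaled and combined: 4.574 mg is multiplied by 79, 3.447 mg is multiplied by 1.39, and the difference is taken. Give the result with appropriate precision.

4.574 × 79 = 361.346 → 3.6 × 10² mg (2 s.f., last digit at the 10^1 place).
3.447 × 1.39 = 4.79133 → 4.79 mg (3 s.f., last digit at the 10^-2 place).
Difference: 356.55467 mg; keep the coarser place, 10^1.
Result: 3.6 × 10² mg.

3.6 × 10² mg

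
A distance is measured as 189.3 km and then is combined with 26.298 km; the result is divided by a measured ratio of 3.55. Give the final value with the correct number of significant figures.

189.3 km + 26.298 km = 215.598 km; the sum is limited to 1 decimal place (4 s.f.).
Carrying full precision, 215.598 ÷ 3.55 = 60.7318309859… km; 3.55 has 3 s.f., so the result keeps min(4, 3) = 3 s.f.
Rounded to 3 significant figures: 60.7 km.

60.7 km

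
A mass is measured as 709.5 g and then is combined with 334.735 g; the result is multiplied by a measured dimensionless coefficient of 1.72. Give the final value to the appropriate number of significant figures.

1.80 × 10^3 g

709.5 g + 334.735 g = 1044.235 g; the sum is limited to 1 decimal place (5 s.f.).
Carrying full precision, 1044.235 × 1.72 = 1796.0842 g; 1.72 has 3 s.f., so the result keeps min(5, 3) = 3 s.f.
Rounded to 3 significant figures: 1.80 × 10^3 g.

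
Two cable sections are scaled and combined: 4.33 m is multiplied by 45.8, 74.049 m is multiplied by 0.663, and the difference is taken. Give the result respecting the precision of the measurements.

4.33 × 45.8 = 198.314 → 1.98 × 10^2 m (3 s.f., last digit at the 10^0 place).
74.049 × 0.663 = 49.094487 → 49.1 m (3 s.f., last digit at the 10^-1 place).
Difference: 149.219513 m; keep the coarser place, 10^0.
Result: 149 m.

149 m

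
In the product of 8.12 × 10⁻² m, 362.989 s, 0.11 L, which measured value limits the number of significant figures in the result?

8.12 × 10⁻² m → 3 s.f.; 362.989 s → 6 s.f.; 0.11 L → 2 s.f.
The fewest is 2 significant figures, from 0.11 L.

0.11 L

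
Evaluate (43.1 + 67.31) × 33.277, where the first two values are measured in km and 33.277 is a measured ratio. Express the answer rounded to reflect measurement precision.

43.1 km + 67.31 km = 110.41 km; the sum is limited to 1 decimal place (4 s.f.).
Carrying full precision, 110.41 × 33.277 = 3674.11357 km; 33.277 has 5 s.f., so the result keeps min(4, 5) = 4 s.f.
Rounded to 4 significant figures: 3674 km.

3674 km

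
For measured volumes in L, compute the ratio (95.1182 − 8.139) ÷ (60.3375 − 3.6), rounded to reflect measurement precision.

95.1182 − 8.139 = 86.9792, limited to 3 d.p. → 5 s.f.; 60.3375 − 3.6 = 56.7375, limited to 1 d.p. → 3 s.f.
Carrying full precision, 86.9792 ÷ 56.7375 = 1.53301079533…; keep min(5, 3) = 3 s.f.
Rounded to 3 significant figures: 1.53.

1.53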